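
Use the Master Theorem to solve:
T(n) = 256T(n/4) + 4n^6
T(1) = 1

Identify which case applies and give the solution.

a=256, b=4, f(n)=4n^6. log_4(256) = 4. Since c=6 > 4 and the regularity condition holds (256(n/4)^6 = (256/4^6)n^6 with 256/4^6 < 1), Case 3 applies: T(n) = Θ(f(n)) = O(n^6).

Answer: O(n^6) - Case 3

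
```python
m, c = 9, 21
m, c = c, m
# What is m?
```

Trace:
`m, c = 9, 21` → m = 9; c = 21
`m, c = c, m` → m = 21; c = 9
So m = 21

Answer: 21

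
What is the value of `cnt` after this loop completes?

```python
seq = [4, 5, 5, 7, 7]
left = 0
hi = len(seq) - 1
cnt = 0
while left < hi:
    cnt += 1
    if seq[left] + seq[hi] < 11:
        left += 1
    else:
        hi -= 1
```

Steps to find pair summing to 11
`cnt` takes the values: 0 → 1 → 2 → 3 → 4

Answer: 4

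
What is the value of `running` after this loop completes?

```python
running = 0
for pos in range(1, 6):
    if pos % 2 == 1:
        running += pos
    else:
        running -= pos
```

Add odd, subtract even
`running` takes the values: 0 → 1 → -1 → 2 → -2 → 3

Answer: 3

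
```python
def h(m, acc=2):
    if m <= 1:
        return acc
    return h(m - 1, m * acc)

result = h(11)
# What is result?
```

Accumulator trace (n, acc): (11, 2) -> (10, 22) -> (9, 220) -> (8, 1980) -> (7, 15840) -> (6, 110880) -> (5, 665280) -> (4, 3326400) -> (3, 13305600) -> (2, 39916800) -> (1, 79833600) -> return 79833600

Answer: 79833600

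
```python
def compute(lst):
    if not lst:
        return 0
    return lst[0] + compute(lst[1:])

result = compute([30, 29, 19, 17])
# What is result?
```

30 + 29 + 19 + 17 + 0 = 95

Answer: 95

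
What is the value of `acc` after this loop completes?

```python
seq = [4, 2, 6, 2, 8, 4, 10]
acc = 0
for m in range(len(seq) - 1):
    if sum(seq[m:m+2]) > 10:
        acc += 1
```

Count windows with sum > 10
`acc` takes the values: 0 → 1 → 2

Answer: 2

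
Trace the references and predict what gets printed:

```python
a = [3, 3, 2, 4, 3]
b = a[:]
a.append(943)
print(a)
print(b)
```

Key concept: slice [:] creates copy.
Step by step:
`a = [3, 3, 2, 4, 3]` → a = [3, 3, 2, 4, 3]
`b = a[:]` → b = [3, 3, 2, 4, 3]
`a.append(943)` → a = [3, 3, 2, 4, 3, 943]
`print(a)` → prints [3, 3, 2, 4, 3, 943]
`print(b)` → prints [3, 3, 2, 4, 3]

Answer:
[3, 3, 2, 4, 3, 943]
[3, 3, 2, 4, 3]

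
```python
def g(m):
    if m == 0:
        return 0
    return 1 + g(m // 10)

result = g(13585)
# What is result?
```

Count of digits of 13585: 5

Answer: 5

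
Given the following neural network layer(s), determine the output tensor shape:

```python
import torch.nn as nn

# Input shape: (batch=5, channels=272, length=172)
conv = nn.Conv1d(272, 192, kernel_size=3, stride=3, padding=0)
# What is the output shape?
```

Input: (5, 272, 172) -> Output: (5, 192, 57)

Answer: (5, 192, 57)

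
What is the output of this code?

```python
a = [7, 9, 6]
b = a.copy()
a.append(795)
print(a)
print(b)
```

Key concept: list.copy() creates independent copy.
Step by step:
`a = [7, 9, 6]` → a = [7, 9, 6]
`b = a.copy()` → b = [7, 9, 6]
`a.append(795)` → a = [7, 9, 6, 795]
`print(a)` → prints [7, 9, 6, 795]
`print(b)` → prints [7, 9, 6]

Answer:
[7, 9, 6, 795]
[7, 9, 6]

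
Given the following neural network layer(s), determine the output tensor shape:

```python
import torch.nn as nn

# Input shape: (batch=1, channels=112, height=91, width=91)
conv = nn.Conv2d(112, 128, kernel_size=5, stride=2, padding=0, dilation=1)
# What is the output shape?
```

Input: (1, 112, 91, 91) -> Output: (1, 128, 44, 44)

Answer: (1, 128, 44, 44)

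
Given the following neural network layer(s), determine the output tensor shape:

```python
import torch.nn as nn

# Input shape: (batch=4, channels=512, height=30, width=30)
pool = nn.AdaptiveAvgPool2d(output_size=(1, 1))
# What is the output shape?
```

Input: (4, 512, 30, 30) -> Output: (4, 512, 1, 1)

Answer: (4, 512, 1, 1)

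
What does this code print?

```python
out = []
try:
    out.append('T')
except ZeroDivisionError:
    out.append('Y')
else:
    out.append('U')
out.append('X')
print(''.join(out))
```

Execution trace: 'T' (try body, no exception) → 'U' (else) → 'X' (after the try/except). Output: TUX

Answer: TUX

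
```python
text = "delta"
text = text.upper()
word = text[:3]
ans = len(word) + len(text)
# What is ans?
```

Trace:
`text = "delta"` → text = 'delta'
`text = text.upper()` → text = 'DELTA'
`word = text[:3]` → word = 'DEL'
`ans = len(word) + len(text)` → ans = 8
So ans = 8

Answer: 8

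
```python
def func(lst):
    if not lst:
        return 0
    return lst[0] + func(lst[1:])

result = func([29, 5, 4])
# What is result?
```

29 + 5 + 4 + 0 = 38

Answer: 38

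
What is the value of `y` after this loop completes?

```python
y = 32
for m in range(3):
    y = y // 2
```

Halve 3 times: 32 // 2^3 = 4
`y` takes the values: 32 → 16 → 8 → 4

Answer: 4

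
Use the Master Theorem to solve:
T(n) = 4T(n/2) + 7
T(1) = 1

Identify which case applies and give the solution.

a=4, b=2, f(n)=7. log_2(4) = 2. Since c=0 < 2, Case 1 applies: T(n) = Θ(n^log_b(a)) = O(n^2).

Answer: O(n^2) - Case 1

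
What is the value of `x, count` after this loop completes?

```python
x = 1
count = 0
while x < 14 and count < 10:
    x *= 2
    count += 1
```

Double until >= 14 or 10 iterations
`x, count` takes the values: (1, 0) → (2, 0) → (2, 1) → (4, 1) → (4, 2) → (8, 2) → (8, 3) → (16, 3) → (16, 4)

Answer: 16, 4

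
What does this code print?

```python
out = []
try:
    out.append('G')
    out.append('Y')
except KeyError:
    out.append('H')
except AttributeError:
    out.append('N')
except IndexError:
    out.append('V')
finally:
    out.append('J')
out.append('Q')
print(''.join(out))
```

Execution trace: 'G' (try body) → 'Y' (try body, no exception) → 'J' (finally) → 'Q' (after the try/except). Output: GYJQ

Answer: GYJQ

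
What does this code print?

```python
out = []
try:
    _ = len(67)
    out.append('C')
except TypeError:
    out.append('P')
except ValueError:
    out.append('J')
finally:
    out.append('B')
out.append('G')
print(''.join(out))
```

Execution trace: 'P' (except TypeError) → 'B' (finally) → 'G' (after the try/except). Output: PBG

Answer: PBG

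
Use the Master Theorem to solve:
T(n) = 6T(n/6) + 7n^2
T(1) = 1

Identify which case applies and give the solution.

a=6, b=6, f(n)=7n^2. log_6(6) = 1. Since c=2 > 1 and the regularity condition holds (6(n/6)^2 = (6/6^2)n^2 with 6/6^2 < 1), Case 3 applies: T(n) = Θ(f(n)) = O(n^2).

Answer: O(n^2) - Case 3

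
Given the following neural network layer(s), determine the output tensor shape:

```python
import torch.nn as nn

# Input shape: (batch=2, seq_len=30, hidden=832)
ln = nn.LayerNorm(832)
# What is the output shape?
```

Input: (2, 30, 832) -> Output: (2, 30, 832)

Answer: (2, 30, 832)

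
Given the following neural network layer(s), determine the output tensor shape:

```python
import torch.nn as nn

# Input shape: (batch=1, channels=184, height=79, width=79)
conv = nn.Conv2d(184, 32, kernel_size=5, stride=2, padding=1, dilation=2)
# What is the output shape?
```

Input: (1, 184, 79, 79) -> Output: (1, 32, 37, 37)

Answer: (1, 32, 37, 37)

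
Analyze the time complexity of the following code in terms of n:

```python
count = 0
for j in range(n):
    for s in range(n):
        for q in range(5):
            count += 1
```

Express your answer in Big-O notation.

Each loop level contributes: n × n × 1. Multiplying the contributions gives O(n^2).

Answer: O(n^2)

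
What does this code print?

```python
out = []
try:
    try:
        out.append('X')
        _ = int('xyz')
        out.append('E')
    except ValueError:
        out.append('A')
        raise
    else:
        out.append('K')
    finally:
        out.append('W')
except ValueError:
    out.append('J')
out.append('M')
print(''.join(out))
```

Execution trace: 'X' (inner try body) → 'A' (inner except ValueError) → 'W' (inner finally) → 'J' (outer except ValueError) → 'M' (after the try/except). Output: XAWJM

Answer: XAWJM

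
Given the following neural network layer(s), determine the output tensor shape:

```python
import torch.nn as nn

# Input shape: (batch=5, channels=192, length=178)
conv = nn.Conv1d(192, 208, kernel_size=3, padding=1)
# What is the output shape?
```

Input: (5, 192, 178) -> Output: (5, 208, 178)

Answer: (5, 208, 178)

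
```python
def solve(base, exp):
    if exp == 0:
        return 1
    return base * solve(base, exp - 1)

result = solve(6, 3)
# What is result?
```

solve(6, 3) = 6 * 6 * 6 = 216

Answer: 216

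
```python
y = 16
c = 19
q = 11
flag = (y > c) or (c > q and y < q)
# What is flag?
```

Trace:
`y = 16` → y = 16
`c = 19` → c = 19
`q = 11` → q = 11
`flag = (y > c) or (c > q and y < q)` → flag = False
So flag = False

Answer: False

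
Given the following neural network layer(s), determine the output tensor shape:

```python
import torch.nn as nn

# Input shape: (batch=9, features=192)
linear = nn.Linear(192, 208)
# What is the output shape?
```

Input: (9, 192) -> Output: (9, 208)

Answer: (9, 208)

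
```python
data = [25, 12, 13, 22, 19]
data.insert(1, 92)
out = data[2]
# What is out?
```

Trace:
`data = [25, 12, 13, 22, 19]` → data = [25, 12, 13, 22, 19]
`data.insert(1, 92)` → data = [25, 92, 12, 13, 22, 19]
`out = data[2]` → out = 12
So out = 12

Answer: 12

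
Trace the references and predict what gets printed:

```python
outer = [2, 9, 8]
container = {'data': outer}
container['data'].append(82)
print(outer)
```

Key concept: dict holds reference to list.
Step by step:
`outer = [2, 9, 8]` → outer = [2, 9, 8]
`container = {'data': outer}` → container = {'data': [2, 9, 8]}
`container['data'].append(82)` → outer = [2, 9, 8, 82]; container = {'data': [2, 9, 8, 82]}
`print(outer)` → prints [2, 9, 8, 82]

Answer: [2, 9, 8, 82]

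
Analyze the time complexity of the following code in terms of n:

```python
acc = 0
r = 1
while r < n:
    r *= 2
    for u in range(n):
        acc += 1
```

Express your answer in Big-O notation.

Each loop level contributes: log n × n. Multiplying the contributions gives O(n log n).

Answer: O(n log n)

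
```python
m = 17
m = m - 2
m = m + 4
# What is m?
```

Trace:
`m = 17` → m = 17
`m = m - 2` → m = 15
`m = m + 4` → m = 19
So m = 19

Answer: 19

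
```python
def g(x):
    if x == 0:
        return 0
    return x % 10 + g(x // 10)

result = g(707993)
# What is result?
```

Sum of digits of 707993: 3 + 9 + 9 + 7 + 0 + 7 = 35

Answer: 35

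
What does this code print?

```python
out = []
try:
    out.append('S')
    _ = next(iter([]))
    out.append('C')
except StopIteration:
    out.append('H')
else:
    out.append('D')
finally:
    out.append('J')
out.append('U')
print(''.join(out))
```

Execution trace: 'S' (try body) → 'H' (except StopIteration) → 'J' (finally) → 'U' (after the try/except). Output: SHJU

Answer: SHJU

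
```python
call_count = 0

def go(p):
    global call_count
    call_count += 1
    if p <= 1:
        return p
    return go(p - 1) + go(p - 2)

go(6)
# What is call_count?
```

Calls(p) = 1 + Calls(p-1) + Calls(p-2); Calls(0)=Calls(1)=1. For p=6 this gives 25.

Answer: 25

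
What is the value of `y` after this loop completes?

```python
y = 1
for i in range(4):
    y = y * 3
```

Multiply by 3, 4 times: 1 * 3^4 = 81
`y` takes the values: 1 → 3 → 9 → 27 → 81

Answer: 81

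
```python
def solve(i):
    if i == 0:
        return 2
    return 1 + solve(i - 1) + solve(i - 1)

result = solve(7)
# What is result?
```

solve(i) = 1 + 2·solve(i-1), solve(0)=2. Closed form: (2+1)·2^7 - 1 = 383.

Answer: 383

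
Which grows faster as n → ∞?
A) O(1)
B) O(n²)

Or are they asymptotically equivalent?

O(1) vs O(n²): Higher order terms dominate.

Answer: B) O(n²) grows faster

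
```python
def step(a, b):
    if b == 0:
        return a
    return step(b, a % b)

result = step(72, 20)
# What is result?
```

step(72, 20) -> step(20, 12) -> step(12, 8) -> step(8, 4) -> step(4, 0) -> 4

Answer: 4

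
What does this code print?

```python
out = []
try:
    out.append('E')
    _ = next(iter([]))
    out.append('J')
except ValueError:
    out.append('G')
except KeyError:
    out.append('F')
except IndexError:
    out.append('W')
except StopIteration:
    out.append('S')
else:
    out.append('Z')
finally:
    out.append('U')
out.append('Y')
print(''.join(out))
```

Execution trace: 'E' (try body) → 'S' (except StopIteration) → 'U' (finally) → 'Y' (after the try/except). Output: ESUY

Answer: ESUY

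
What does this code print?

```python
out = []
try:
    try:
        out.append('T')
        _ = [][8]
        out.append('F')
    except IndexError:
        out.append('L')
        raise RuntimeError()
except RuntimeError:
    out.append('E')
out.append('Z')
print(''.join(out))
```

Execution trace: 'T' (inner try body) → 'L' (inner except IndexError) → 'E' (outer except RuntimeError) → 'Z' (after the try/except). Output: TLEZ

Answer: TLEZ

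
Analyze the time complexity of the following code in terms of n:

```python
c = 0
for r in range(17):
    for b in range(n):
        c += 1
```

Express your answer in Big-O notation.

Each loop level contributes: 1 × n. Multiplying the contributions gives O(n).

Answer: O(n)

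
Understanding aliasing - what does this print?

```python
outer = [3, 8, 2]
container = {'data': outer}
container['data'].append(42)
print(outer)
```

Key concept: dict holds reference to list.
Step by step:
`outer = [3, 8, 2]` → outer = [3, 8, 2]
`container = {'data': outer}` → container = {'data': [3, 8, 2]}
`container['data'].append(42)` → outer = [3, 8, 2, 42]; container = {'data': [3, 8, 2, 42]}
`print(outer)` → prints [3, 8, 2, 42]

Answer: [3, 8, 2, 42]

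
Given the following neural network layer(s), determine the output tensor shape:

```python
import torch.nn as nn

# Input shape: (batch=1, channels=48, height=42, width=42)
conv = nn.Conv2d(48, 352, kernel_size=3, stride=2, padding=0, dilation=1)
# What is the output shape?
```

Input: (1, 48, 42, 42) -> Output: (1, 352, 20, 20)

Answer: (1, 352, 20, 20)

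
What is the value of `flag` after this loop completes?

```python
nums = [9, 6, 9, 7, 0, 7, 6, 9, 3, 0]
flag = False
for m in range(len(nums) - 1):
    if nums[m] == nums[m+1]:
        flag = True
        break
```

Check consecutive duplicates in [9, 6, 9, 7, 0, 7, 6, 9, 3, 0]
`flag` takes the values: False

Answer: False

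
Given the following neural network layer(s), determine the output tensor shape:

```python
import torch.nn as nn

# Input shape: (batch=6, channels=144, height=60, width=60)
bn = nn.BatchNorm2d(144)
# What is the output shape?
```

Input: (6, 144, 60, 60) -> Output: (6, 144, 60, 60)

Answer: (6, 144, 60, 60)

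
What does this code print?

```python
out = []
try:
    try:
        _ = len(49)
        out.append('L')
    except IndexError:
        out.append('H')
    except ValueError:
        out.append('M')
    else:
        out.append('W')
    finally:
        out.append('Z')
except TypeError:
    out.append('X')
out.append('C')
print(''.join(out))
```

Execution trace: 'Z' (finally) → 'X' (outer except TypeError) → 'C' (after the try/except). Output: ZXC

Answer: ZXC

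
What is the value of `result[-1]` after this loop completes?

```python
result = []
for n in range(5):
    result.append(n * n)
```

Last element of squares 0 to 4
`result` takes the values: [] → [0] → [0, 1] → [0, 1, 4] → [0, 1, 4, 9] → [0, 1, 4, 9, 16]
So `result[-1]` = 16

Answer: 16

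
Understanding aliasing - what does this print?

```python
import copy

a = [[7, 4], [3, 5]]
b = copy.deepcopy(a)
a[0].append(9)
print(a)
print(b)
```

Key concept: deep copy is fully independent.
Step by step:
`a = [[7, 4], [3, 5]]` → a = [[7, 4], [3, 5]]
`b = copy.deepcopy(a)` → b = [[7, 4], [3, 5]]
`a[0].append(9)` → a = [[7, 4, 9], [3, 5]]
`print(a)` → prints [[7, 4, 9], [3, 5]]
`print(b)` → prints [[7, 4], [3, 5]]

Answer:
[[7, 4, 9], [3, 5]]
[[7, 4], [3, 5]]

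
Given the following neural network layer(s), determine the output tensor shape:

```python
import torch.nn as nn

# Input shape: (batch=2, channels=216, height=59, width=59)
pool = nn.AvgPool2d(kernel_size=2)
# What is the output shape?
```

Input: (2, 216, 59, 59) -> Output: (2, 216, 29, 29)

Answer: (2, 216, 29, 29)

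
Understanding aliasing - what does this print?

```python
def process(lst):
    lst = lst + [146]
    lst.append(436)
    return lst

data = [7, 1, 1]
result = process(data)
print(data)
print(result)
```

Key concept: rebinding parameter vs mutation.
Step by step:
`data = [7, 1, 1]` → data = [7, 1, 1]
`result = process(data)` → result = [7, 1, 1, 146, 436]
`print(data)` → prints [7, 1, 1]
`print(result)` → prints [7, 1, 1, 146, 436]

Answer:
[7, 1, 1]
[7, 1, 1, 146, 436]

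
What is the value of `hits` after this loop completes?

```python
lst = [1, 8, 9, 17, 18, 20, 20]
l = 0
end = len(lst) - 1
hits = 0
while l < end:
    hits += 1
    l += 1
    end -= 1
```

Iterations until pointers meet (list length 7)
`hits` takes the values: 0 → 1 → 2 → 3

Answer: 3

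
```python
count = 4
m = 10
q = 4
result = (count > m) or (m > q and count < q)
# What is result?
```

Trace:
`count = 4` → count = 4
`m = 10` → m = 10
`q = 4` → q = 4
`result = (count > m) or (m > q and count < q)` → result = False
So result = False

Answer: False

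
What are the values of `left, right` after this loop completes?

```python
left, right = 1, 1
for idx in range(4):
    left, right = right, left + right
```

Fibonacci: after 4 iterations
`left, right` takes the values: (1, 1) → (1, 2) → (2, 3) → (3, 5) → (5, 8)

Answer: 5, 8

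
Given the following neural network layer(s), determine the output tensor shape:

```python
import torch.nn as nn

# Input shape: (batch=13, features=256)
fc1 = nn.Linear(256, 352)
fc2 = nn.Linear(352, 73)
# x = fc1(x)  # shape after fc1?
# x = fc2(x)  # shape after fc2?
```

Input: (13, 256) -> after fc1: (13, 352) -> Output: (13, 73)

Answer: (13, 73)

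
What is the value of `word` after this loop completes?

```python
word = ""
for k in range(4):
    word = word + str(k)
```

Concatenate digits 0 to 3
`word` takes the values: "" → "0" → "01" → "012" → "0123"

Answer: "0123"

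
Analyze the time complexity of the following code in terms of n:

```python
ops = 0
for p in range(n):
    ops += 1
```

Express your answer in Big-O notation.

Each loop level contributes: n. Multiplying the contributions gives O(n).

Answer: O(n)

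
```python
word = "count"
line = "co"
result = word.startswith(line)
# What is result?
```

Trace:
`word = "count"` → word = 'count'
`line = "co"` → line = 'co'
`result = word.startswith(line)` → result = True
So result = True

Answer: True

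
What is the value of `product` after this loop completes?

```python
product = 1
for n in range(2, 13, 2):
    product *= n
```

Product of even numbers 2 to 12
`product` takes the values: 1 → 2 → 8 → 48 → 384 → 3840 → 46080

Answer: 46080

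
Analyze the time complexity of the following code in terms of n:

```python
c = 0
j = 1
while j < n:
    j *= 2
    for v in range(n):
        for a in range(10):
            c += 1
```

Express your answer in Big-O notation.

Each loop level contributes: log n × n × 1. Multiplying the contributions gives O(n log n).

Answer: O(n log n)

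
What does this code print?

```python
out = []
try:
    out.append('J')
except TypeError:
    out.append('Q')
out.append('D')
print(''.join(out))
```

Execution trace: 'J' (try body, no exception) → 'D' (after the try/except). Output: JD

Answer: JD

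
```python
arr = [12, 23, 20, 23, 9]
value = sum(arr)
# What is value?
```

Trace:
`arr = [12, 23, 20, 23, 9]` → arr = [12, 23, 20, 23, 9]
`value = sum(arr)` → value = 87
So value = 87

Answer: 87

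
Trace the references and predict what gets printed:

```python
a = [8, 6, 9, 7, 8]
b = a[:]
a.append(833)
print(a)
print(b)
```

Key concept: slice [:] creates copy.
Step by step:
`a = [8, 6, 9, 7, 8]` → a = [8, 6, 9, 7, 8]
`b = a[:]` → b = [8, 6, 9, 7, 8]
`a.append(833)` → a = [8, 6, 9, 7, 8, 833]
`print(a)` → prints [8, 6, 9, 7, 8, 833]
`print(b)` → prints [8, 6, 9, 7, 8]

Answer:
[8, 6, 9, 7, 8, 833]
[8, 6, 9, 7, 8]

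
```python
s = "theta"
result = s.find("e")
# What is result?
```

Trace:
`s = "theta"` → s = 'theta'
`result = s.find("e")` → result = 2
So result = 2

Answer: 2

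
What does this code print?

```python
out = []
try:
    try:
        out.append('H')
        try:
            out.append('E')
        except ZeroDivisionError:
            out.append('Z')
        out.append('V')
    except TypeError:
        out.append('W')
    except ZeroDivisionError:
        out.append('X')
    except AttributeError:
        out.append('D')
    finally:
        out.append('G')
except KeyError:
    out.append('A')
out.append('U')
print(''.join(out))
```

Execution trace: 'H' (try body) → 'E' (inner try body, no exception) → 'V' (try body, no exception) → 'G' (finally) → 'U' (after the try/except). Output: HEVGU

Answer: HEVGU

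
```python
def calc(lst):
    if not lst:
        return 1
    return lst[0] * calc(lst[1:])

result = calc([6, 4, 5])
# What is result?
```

Product over [6, 4, 5] = 6 * 4 * 5 = 120

Answer: 120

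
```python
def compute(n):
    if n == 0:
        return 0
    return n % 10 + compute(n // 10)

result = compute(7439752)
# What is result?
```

Sum of digits of 7439752: 2 + 5 + 7 + 9 + 3 + 4 + 7 = 37

Answer: 37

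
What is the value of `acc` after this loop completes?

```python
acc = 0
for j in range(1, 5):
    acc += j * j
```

Sum of squares 1² to 4² = 30
`acc` takes the values: 0 → 1 → 5 → 14 → 30

Answer: 30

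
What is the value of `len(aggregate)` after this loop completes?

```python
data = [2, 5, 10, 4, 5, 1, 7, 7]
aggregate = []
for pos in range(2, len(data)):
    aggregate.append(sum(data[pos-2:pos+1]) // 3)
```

Number of 3-element averages
`aggregate` takes the values: [] → [5] → [5, 6] → [5, 6, 6] → [5, 6, 6, 3] → [5, 6, 6, 3, 4] → [5, 6, 6, 3, 4, 5]
So `len(aggregate)` = 6

Answer: 6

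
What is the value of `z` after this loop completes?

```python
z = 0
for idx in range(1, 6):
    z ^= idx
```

XOR of 1 to 5
`z` takes the values: 0 → 1 → 3 → 0 → 4 → 1

Answer: 1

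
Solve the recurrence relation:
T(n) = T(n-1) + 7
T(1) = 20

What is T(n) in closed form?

Unrolling: T(n) = T(1) + 7·(n-1) = 20 + 7(n-1) = 7n + 13.

Answer: T(n) = 7n + 13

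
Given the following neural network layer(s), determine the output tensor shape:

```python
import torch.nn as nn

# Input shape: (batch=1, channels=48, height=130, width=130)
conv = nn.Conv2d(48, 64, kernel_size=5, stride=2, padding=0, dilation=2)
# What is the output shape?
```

Input: (1, 48, 130, 130) -> Output: (1, 64, 61, 61)

Answer: (1, 64, 61, 61)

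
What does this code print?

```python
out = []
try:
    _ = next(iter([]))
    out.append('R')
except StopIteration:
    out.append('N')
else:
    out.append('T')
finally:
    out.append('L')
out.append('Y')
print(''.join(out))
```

Execution trace: 'N' (except StopIteration) → 'L' (finally) → 'Y' (after the try/except). Output: NLY

Answer: NLY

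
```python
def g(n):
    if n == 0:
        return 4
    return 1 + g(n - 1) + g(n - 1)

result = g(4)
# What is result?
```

g(n) = 1 + 2·g(n-1), g(0)=4. Closed form: (4+1)·2^4 - 1 = 79.

Answer: 79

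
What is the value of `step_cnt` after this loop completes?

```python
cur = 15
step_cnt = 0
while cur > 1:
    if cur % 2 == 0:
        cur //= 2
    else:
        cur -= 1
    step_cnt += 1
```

Steps to reduce 15 to 1
`step_cnt` takes the values: 0 → 1 → 2 → 3 → 4 → 5 → 6

Answer: 6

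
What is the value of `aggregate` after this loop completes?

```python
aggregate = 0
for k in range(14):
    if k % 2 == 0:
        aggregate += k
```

Sum of even numbers 0 to 13
`aggregate` takes the values: 0 → 2 → 6 → 12 → 20 → 30 → 42

Answer: 42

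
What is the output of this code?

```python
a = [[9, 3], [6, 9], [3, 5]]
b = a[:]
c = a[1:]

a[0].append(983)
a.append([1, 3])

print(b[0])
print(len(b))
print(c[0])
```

Key concept: slice with nested mutation.
Step by step:
`a = [[9, 3], [6, 9], [3, 5]]` → a = [[9, 3], [6, 9], [3, 5]]
`b = a[:]` → b = [[9, 3], [6, 9], [3, 5]]
`c = a[1:]` → c = [[6, 9], [3, 5]]
`a[0].append(983)` → a = [[9, 3, 983], [6, 9], [3, 5]]; b = [[9, 3, 983], [6, 9], [3, 5]]
`a.append([1, 3])` → a = [[9, 3, 983], [6, 9], [3, 5], [1, 3]]
`print(b[0])` → prints [9, 3, 983]
`print(len(b))` → prints 3
`print(c[0])` → prints [6, 9]

Answer:
[9, 3, 983]
3
[6, 9]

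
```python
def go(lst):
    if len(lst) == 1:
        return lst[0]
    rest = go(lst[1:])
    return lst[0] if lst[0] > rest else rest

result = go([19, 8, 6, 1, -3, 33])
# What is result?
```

Recursive max over [19, 8, 6, 1, -3, 33] = 33

Answer: 33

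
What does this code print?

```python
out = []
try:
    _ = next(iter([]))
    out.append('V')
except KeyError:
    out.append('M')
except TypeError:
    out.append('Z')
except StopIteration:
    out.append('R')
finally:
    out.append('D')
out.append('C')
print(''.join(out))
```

Execution trace: 'R' (except StopIteration) → 'D' (finally) → 'C' (after the try/except). Output: RDC

Answer: RDC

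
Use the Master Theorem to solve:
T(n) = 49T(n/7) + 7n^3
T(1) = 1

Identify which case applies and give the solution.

a=49, b=7, f(n)=7n^3. log_7(49) = 2. Since c=3 > 2 and the regularity condition holds (49(n/7)^3 = (49/7^3)n^3 with 49/7^3 < 1), Case 3 applies: T(n) = Θ(f(n)) = O(n^3).

Answer: O(n^3) - Case 3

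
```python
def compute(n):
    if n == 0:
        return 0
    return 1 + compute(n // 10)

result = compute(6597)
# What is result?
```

Count of digits of 6597: 4

Answer: 4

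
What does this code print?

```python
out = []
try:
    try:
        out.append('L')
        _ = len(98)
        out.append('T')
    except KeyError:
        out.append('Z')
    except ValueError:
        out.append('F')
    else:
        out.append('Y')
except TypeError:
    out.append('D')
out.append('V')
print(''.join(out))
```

Execution trace: 'L' (try body) → 'D' (outer except TypeError) → 'V' (after the try/except). Output: LDV

Answer: LDV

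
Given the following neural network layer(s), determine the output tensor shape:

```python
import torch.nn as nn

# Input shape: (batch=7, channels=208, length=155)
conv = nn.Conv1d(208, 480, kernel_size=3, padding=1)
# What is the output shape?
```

Input: (7, 208, 155) -> Output: (7, 480, 155)

Answer: (7, 480, 155)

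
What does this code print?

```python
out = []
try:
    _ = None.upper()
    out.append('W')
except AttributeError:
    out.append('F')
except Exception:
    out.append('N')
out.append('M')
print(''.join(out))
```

Execution trace: 'F' (except AttributeError) → 'M' (after the try/except). Output: FM

Answer: FM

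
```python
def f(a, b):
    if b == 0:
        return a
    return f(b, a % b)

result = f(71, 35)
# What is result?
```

f(71, 35) -> f(35, 1) -> f(1, 0) -> 1

Answer: 1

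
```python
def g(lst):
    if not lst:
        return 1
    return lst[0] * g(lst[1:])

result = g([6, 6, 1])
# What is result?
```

Product over [6, 6, 1] = 6 * 6 * 1 = 36

Answer: 36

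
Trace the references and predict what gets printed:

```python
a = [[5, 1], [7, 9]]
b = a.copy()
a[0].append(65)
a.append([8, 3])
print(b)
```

Key concept: shallow copy with nested lists.
Step by step:
`a = [[5, 1], [7, 9]]` → a = [[5, 1], [7, 9]]
`b = a.copy()` → b = [[5, 1], [7, 9]]
`a[0].append(65)` → a = [[5, 1, 65], [7, 9]]; b = [[5, 1, 65], [7, 9]]
`a.append([8, 3])` → a = [[5, 1, 65], [7, 9], [8, 3]]
`print(b)` → prints [[5, 1, 65], [7, 9]]

Answer: [[5, 1, 65], [7, 9]]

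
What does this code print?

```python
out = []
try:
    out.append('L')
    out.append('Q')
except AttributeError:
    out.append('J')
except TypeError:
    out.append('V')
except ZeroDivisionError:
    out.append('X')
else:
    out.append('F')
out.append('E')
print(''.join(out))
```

Execution trace: 'L' (try body) → 'Q' (try body, no exception) → 'F' (else) → 'E' (after the try/except). Output: LQFE

Answer: LQFE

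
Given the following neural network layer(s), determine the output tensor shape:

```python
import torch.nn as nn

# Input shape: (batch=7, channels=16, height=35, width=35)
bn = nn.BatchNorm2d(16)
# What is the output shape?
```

Input: (7, 16, 35, 35) -> Output: (7, 16, 35, 35)

Answer: (7, 16, 35, 35)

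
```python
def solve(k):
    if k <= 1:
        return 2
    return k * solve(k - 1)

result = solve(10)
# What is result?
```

solve(10) = 10 * 9 * 8 * 7 * 6 * 5 * 4 * 3 * 2 * 2 = 7257600

Answer: 7257600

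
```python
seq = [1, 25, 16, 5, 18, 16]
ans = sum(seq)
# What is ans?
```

Trace:
`seq = [1, 25, 16, 5, 18, 16]` → seq = [1, 25, 16, 5, 18, 16]
`ans = sum(seq)` → ans = 81
So ans = 81

Answer: 81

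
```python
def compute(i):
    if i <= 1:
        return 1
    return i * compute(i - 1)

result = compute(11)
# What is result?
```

compute(11) = 11 * 10 * 9 * 8 * 7 * 6 * 5 * 4 * 3 * 2 * 1 = 39916800

Answer: 39916800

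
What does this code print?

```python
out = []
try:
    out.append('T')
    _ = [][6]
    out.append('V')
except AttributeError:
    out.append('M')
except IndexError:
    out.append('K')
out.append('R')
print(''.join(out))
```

Execution trace: 'T' (try body) → 'K' (except IndexError) → 'R' (after the try/except). Output: TKR

Answer: TKR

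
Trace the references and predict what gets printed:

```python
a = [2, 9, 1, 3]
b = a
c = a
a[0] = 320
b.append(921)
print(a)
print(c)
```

Key concept: multiple aliases.
Step by step:
`a = [2, 9, 1, 3]` → a = [2, 9, 1, 3]
`b = a` → b = [2, 9, 1, 3] (same object as a)
`c = a` → c = [2, 9, 1, 3] (same object as a, b)
`a[0] = 320` → a = [320, 9, 1, 3] (same object as b, c); b = [320, 9, 1, 3] (same object as a, c); c = [320, 9, 1, 3] (same object as a, b)
`b.append(921)` → a = [320, 9, 1, 3, 921] (same object as b, c); b = [320, 9, 1, 3, 921] (same object as a, c); c = [320, 9, 1, 3, 921] (same object as a, b)
`print(a)` → prints [320, 9, 1, 3, 921]
`print(c)` → prints [320, 9, 1, 3, 921]

Answer:
[320, 9, 1, 3, 921]
[320, 9, 1, 3, 921]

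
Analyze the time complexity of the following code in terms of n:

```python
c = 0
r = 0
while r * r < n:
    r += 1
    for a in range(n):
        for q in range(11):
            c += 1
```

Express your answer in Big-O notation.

Each loop level contributes: √n × n × 1. Multiplying the contributions gives O(n√n).

Answer: O(n√n)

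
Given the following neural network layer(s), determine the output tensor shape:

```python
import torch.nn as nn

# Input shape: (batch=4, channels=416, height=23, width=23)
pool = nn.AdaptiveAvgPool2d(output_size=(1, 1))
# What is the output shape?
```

Input: (4, 416, 23, 23) -> Output: (4, 416, 1, 1)

Answer: (4, 416, 1, 1)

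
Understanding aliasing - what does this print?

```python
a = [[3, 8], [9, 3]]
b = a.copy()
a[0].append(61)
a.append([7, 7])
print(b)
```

Key concept: shallow copy with nested lists.
Step by step:
`a = [[3, 8], [9, 3]]` → a = [[3, 8], [9, 3]]
`b = a.copy()` → b = [[3, 8], [9, 3]]
`a[0].append(61)` → a = [[3, 8, 61], [9, 3]]; b = [[3, 8, 61], [9, 3]]
`a.append([7, 7])` → a = [[3, 8, 61], [9, 3], [7, 7]]
`print(b)` → prints [[3, 8, 61], [9, 3]]

Answer: [[3, 8, 61], [9, 3]]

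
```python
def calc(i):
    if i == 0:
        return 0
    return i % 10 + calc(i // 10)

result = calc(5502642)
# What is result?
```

Sum of digits of 5502642: 2 + 4 + 6 + 2 + 0 + 5 + 5 = 24

Answer: 24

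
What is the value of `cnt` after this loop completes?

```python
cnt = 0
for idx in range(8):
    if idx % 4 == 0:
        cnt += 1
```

Count numbers divisible by 4 in range(8)
`cnt` takes the values: 0 → 1 → 2

Answer: 2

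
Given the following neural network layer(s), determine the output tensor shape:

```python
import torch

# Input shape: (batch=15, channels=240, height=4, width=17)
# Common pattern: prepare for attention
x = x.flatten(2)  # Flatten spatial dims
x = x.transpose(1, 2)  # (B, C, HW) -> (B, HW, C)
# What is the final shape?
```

Input: (15, 240, 4, 17) -> after flatten(2): (15, 240, 68) -> Output: (15, 68, 240)

Answer: (15, 68, 240)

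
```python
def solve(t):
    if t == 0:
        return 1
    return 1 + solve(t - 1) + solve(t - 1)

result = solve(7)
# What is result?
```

solve(t) = 1 + 2·solve(t-1), solve(0)=1. Closed form: (1+1)·2^7 - 1 = 255.

Answer: 255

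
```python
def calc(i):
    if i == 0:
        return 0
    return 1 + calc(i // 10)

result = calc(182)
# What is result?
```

Count of digits of 182: 3

Answer: 3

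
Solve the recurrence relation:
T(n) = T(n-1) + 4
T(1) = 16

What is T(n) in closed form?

Unrolling: T(n) = T(1) + 4·(n-1) = 16 + 4(n-1) = 4n + 12.

Answer: T(n) = 4n + 12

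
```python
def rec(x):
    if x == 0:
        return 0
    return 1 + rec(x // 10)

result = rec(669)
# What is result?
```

Count of digits of 669: 3

Answer: 3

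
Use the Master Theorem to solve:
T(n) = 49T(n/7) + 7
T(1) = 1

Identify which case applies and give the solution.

a=49, b=7, f(n)=7. log_7(49) = 2. Since c=0 < 2, Case 1 applies: T(n) = Θ(n^log_b(a)) = O(n^2).

Answer: O(n^2) - Case 1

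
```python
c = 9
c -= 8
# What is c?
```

Trace:
`c = 9` → c = 9
`c -= 8` → c = 1
So c = 1

Answer: 1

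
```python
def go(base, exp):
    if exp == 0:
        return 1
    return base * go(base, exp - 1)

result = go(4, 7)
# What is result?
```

go(4, 7) = 4 * 4 * 4 * 4 * 4 * 4 * 4 = 16384

Answer: 16384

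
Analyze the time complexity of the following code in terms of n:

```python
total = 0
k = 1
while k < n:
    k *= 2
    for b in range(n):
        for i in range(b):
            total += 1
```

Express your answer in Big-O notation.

Each loop level contributes: log n × n × n. Multiplying the contributions gives O(n^2 log n).

Answer: O(n^2 log n)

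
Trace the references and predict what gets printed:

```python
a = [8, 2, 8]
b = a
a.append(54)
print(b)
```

Key concept: basic list aliasing.
Step by step:
`a = [8, 2, 8]` → a = [8, 2, 8]
`b = a` → b = [8, 2, 8] (same object as a)
`a.append(54)` → a = [8, 2, 8, 54] (same object as b); b = [8, 2, 8, 54] (same object as a)
`print(b)` → prints [8, 2, 8, 54]

Answer: [8, 2, 8, 54]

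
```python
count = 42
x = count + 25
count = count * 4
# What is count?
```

Trace:
`count = 42` → count = 42
`x = count + 25` → x = 67
`count = count * 4` → count = 168
So count = 168

Answer: 168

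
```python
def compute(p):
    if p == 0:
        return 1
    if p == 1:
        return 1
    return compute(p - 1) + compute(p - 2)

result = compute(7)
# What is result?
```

Build up from base cases: compute(0)=1, compute(1)=1, compute(2)=2, compute(3)=3, compute(4)=5, compute(5)=8, compute(6)=13, ..., compute(7)=21

Answer: 21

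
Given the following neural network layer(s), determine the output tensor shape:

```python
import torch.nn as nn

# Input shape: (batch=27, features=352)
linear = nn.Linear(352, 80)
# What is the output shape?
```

Input: (27, 352) -> Output: (27, 80)

Answer: (27, 80)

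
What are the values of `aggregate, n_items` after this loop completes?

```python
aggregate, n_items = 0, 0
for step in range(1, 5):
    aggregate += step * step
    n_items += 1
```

Sum of squares and count
`aggregate, n_items` takes the values: (0, 0) → (1, 0) → (1, 1) → (5, 1) → (5, 2) → (14, 2) → (14, 3) → (30, 3) → (30, 4)

Answer: 30, 4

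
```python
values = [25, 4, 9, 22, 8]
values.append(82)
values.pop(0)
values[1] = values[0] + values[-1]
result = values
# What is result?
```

Trace:
`values = [25, 4, 9, 22, 8]` → values = [25, 4, 9, 22, 8]
`values.append(82)` → values = [25, 4, 9, 22, 8, 82]
`values.pop(0)` → values = [4, 9, 22, 8, 82]
`values[1] = values[0] + values[-1]` → values = [4, 86, 22, 8, 82]
`result = values` → result = [4, 86, 22, 8, 82]
So result = [4, 86, 22, 8, 82]

Answer: [4, 86, 22, 8, 82]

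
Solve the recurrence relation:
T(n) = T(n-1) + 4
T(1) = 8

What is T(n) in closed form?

Unrolling: T(n) = T(1) + 4·(n-1) = 8 + 4(n-1) = 4n + 4.

Answer: T(n) = 4n + 4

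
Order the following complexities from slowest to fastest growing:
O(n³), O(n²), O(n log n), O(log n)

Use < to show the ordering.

Ordered by growth rate: O(log n) < O(n log n) < O(n²) < O(n³)

Answer: O(log n) < O(n log n) < O(n²) < O(n³)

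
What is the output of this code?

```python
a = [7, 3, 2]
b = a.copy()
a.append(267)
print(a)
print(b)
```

Key concept: list.copy() creates independent copy.
Step by step:
`a = [7, 3, 2]` → a = [7, 3, 2]
`b = a.copy()` → b = [7, 3, 2]
`a.append(267)` → a = [7, 3, 2, 267]
`print(a)` → prints [7, 3, 2, 267]
`print(b)` → prints [7, 3, 2]

Answer:
[7, 3, 2, 267]
[7, 3, 2]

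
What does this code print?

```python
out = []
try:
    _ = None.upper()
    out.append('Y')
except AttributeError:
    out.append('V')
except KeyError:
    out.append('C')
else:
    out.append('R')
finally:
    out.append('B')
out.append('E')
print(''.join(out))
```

Execution trace: 'V' (except AttributeError) → 'B' (finally) → 'E' (after the try/except). Output: VBE

Answer: VBE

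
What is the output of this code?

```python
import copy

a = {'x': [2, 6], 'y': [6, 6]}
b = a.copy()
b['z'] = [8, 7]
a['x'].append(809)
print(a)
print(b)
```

Key concept: shallow copy of dict with mutable values.
Step by step:
`a = {'x': [2, 6], 'y': [6, 6]}` → a = {'x': [2, 6], 'y': [6, 6]}
`b = a.copy()` → b = {'x': [2, 6], 'y': [6, 6]}
`b['z'] = [8, 7]` → b = {'x': [2, 6], 'y': [6, 6], 'z': [8, 7]}
`a['x'].append(809)` → a = {'x': [2, 6, 809], 'y': [6, 6]}; b = {'x': [2, 6, 809], 'y': [6, 6], 'z': [8, 7]}
`print(a)` → prints {'x': [2, 6, 809], 'y': [6, 6]}
`print(b)` → prints {'x': [2, 6, 809], 'y': [6, 6], 'z': [8, 7]}

Answer:
{'x': [2, 6, 809], 'y': [6, 6]}
{'x': [2, 6, 809], 'y': [6, 6], 'z': [8, 7]}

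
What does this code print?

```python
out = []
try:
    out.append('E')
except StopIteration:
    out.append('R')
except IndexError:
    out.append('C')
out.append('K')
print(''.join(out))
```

Execution trace: 'E' (try body, no exception) → 'K' (after the try/except). Output: EK

Answer: EK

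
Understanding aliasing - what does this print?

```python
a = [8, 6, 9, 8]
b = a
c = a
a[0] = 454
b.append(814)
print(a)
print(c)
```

Key concept: multiple aliases.
Step by step:
`a = [8, 6, 9, 8]` → a = [8, 6, 9, 8]
`b = a` → b = [8, 6, 9, 8] (same object as a)
`c = a` → c = [8, 6, 9, 8] (same object as a, b)
`a[0] = 454` → a = [454, 6, 9, 8] (same object as b, c); b = [454, 6, 9, 8] (same object as a, c); c = [454, 6, 9, 8] (same object as a, b)
`b.append(814)` → a = [454, 6, 9, 8, 814] (same object as b, c); b = [454, 6, 9, 8, 814] (same object as a, c); c = [454, 6, 9, 8, 814] (same object as a, b)
`print(a)` → prints [454, 6, 9, 8, 814]
`print(c)` → prints [454, 6, 9, 8, 814]

Answer:
[454, 6, 9, 8, 814]
[454, 6, 9, 8, 814]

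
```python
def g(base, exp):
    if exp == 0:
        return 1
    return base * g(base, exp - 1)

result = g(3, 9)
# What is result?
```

g(3, 9) = 3 * 3 * 3 * 3 * 3 * 3 * 3 * 3 * 3 = 19683

Answer: 19683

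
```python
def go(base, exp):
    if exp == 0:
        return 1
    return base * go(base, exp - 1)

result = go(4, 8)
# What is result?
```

go(4, 8) = 4 * 4 * 4 * 4 * 4 * 4 * 4 * 4 = 65536

Answer: 65536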